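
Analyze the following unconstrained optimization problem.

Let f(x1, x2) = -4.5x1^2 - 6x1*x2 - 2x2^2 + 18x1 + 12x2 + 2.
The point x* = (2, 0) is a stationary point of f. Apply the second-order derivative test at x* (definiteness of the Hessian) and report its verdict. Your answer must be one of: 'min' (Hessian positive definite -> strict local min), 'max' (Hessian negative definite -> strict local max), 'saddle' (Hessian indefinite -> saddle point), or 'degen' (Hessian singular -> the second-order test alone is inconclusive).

Compute the Hessian H = grad^2 f:
  H = [[-9, -6], [-6, -4]]
Verify stationarity: grad f(x*) = H x* + g = (0, 0).
Eigenvalues of H: -13, 0.
H has a zero eigenvalue (singular; negative semidefinite but not definite), so H is neither positive definite, negative definite, nor indefinite. The second-order test alone is inconclusive -> degen.
(Indeed, f is constant along the null direction of H through x*, so x* is not a strict local extremum.)

degen


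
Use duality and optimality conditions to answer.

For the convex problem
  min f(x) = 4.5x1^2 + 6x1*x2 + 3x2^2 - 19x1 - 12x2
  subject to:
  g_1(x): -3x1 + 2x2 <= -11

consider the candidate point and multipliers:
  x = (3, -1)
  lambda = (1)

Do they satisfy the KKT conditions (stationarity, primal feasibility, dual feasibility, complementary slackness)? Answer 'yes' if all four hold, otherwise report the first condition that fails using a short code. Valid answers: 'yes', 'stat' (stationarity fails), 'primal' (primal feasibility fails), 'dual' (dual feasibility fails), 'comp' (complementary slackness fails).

Gradient of f: grad f(x) = Q x + c = (2, 0)
Constraint values g_i(x) = a_i^T x - b_i:
  g_1((3, -1)) = 0
Stationarity residual: grad f(x) + sum_i lambda_i a_i = (-1, 2)
  -> stationarity FAILS
Primal feasibility (all g_i <= 0): OK
Dual feasibility (all lambda_i >= 0): OK
Complementary slackness (lambda_i * g_i(x) = 0 for all i): OK

Verdict: the first failing condition is stationarity -> stat.

stat


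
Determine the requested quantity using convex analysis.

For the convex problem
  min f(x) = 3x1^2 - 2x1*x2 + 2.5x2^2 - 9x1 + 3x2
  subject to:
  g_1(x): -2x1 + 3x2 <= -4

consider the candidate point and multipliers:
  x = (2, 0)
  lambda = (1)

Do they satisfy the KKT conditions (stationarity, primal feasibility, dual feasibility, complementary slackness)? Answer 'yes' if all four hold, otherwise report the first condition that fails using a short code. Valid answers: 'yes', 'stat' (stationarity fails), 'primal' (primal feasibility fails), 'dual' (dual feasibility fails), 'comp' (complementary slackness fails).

Gradient of f: grad f(x) = Q x + c = (3, -1)
Constraint values g_i(x) = a_i^T x - b_i:
  g_1((2, 0)) = 0
Stationarity residual: grad f(x) + sum_i lambda_i a_i = (1, 2)
  -> stationarity FAILS
Primal feasibility (all g_i <= 0): OK
Dual feasibility (all lambda_i >= 0): OK
Complementary slackness (lambda_i * g_i(x) = 0 for all i): OK

Verdict: the first failing condition is stationarity -> stat.

stat


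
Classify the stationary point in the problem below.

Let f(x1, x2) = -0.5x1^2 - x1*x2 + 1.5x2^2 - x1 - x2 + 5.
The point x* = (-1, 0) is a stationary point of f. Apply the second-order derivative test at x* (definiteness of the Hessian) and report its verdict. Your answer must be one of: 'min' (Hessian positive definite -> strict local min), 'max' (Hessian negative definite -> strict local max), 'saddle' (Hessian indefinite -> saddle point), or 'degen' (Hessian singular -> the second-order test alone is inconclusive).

Compute the Hessian H = grad^2 f:
  H = [[-1, -1], [-1, 3]]
Verify stationarity: grad f(x*) = H x* + g = (0, 0).
Eigenvalues of H: -1.2361, 3.2361.
Eigenvalues have mixed signs, so H is indefinite -> x* is a saddle point.

saddle


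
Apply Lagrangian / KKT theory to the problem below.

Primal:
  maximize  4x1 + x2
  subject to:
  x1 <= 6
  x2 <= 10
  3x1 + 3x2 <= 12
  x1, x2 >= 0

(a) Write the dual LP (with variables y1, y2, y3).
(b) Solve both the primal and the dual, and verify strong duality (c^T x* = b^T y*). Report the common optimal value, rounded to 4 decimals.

The standard primal-dual pair for 'max c^T x s.t. A x <= b, x >= 0' is:
  Dual:  min b^T y  s.t.  A^T y >= c,  y >= 0.

So the dual LP is:
  minimize  6y1 + 10y2 + 12y3
  subject to:
    y1 + 3y3 >= 4
    y2 + 3y3 >= 1
    y1, y2, y3 >= 0

Solving the primal: x* = (4, 0).
  primal value c^T x* = 16.
Solving the dual: y* = (0, 0, 1.3333).
  dual value b^T y* = 16.
Strong duality: c^T x* = b^T y*. Confirmed.

16


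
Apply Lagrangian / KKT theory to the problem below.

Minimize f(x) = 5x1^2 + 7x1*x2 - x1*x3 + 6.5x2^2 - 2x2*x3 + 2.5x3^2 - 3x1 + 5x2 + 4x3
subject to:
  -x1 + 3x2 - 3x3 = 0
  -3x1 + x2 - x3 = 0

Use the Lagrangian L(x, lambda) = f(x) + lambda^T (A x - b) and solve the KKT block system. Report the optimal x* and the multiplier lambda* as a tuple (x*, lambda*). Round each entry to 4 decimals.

Form the Lagrangian:
  L(x, lambda) = (1/2) x^T Q x + c^T x + lambda^T (A x - b)
Stationarity (grad_x L = 0): Q x + c + A^T lambda = 0.
Primal feasibility: A x = b.

This gives the KKT block system:
  [ Q   A^T ] [ x     ]   [-c ]
  [ A    0  ] [ lambda ] = [ b ]

Solving the linear system:
  x*      = (0, -0.6429, -0.6429)
  lambda* = (1.6339, -2.8304)
  f(x*)   = -2.8929

x* = (0, -0.6429, -0.6429), lambda* = (1.6339, -2.8304)


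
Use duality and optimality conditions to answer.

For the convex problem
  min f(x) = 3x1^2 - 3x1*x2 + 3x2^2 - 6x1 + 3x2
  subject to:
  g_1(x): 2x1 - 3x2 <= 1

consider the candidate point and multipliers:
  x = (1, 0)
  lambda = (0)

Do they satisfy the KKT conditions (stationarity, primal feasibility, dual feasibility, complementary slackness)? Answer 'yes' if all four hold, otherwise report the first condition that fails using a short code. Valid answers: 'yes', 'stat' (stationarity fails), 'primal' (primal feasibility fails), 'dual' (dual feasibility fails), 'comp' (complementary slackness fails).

Gradient of f: grad f(x) = Q x + c = (0, 0)
Constraint values g_i(x) = a_i^T x - b_i:
  g_1((1, 0)) = 1
Stationarity residual: grad f(x) + sum_i lambda_i a_i = (0, 0)
  -> stationarity OK
Primal feasibility (all g_i <= 0): FAILS
Dual feasibility (all lambda_i >= 0): OK
Complementary slackness (lambda_i * g_i(x) = 0 for all i): OK

Verdict: the first failing condition is primal_feasibility -> primal.

primal


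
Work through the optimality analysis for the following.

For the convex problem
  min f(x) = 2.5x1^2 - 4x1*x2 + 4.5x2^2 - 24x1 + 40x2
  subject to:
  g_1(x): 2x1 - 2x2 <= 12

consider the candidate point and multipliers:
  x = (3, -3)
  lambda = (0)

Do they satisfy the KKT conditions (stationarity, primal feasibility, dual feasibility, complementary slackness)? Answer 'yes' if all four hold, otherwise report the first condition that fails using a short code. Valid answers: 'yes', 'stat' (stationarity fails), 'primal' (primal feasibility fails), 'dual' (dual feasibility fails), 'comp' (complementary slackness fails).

Gradient of f: grad f(x) = Q x + c = (3, 1)
Constraint values g_i(x) = a_i^T x - b_i:
  g_1((3, -3)) = 0
Stationarity residual: grad f(x) + sum_i lambda_i a_i = (3, 1)
  -> stationarity FAILS
Primal feasibility (all g_i <= 0): OK
Dual feasibility (all lambda_i >= 0): OK
Complementary slackness (lambda_i * g_i(x) = 0 for all i): OK

Verdict: the first failing condition is stationarity -> stat.

stat


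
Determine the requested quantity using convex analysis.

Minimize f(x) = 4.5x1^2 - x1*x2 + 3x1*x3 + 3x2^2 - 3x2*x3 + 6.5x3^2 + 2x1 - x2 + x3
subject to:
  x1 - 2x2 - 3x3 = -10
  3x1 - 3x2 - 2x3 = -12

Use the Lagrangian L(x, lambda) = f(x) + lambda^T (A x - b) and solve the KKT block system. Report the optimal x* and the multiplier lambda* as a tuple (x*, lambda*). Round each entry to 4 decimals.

Form the Lagrangian:
  L(x, lambda) = (1/2) x^T Q x + c^T x + lambda^T (A x - b)
Stationarity (grad_x L = 0): Q x + c + A^T lambda = 0.
Primal feasibility: A x = b.

This gives the KKT block system:
  [ Q   A^T ] [ x     ]   [-c ]
  [ A    0  ] [ lambda ] = [ b ]

Solving the linear system:
  x*      = (-0.7741, 2.1163, 1.6645)
  lambda* = (5.3887, -1.0997)
  f(x*)   = 19.3455

x* = (-0.7741, 2.1163, 1.6645), lambda* = (5.3887, -1.0997)


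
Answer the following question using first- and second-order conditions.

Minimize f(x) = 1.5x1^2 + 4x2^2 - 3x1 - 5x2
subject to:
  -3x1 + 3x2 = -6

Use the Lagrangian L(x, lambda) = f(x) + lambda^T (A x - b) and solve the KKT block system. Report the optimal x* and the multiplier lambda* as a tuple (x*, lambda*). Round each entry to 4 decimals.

Form the Lagrangian:
  L(x, lambda) = (1/2) x^T Q x + c^T x + lambda^T (A x - b)
Stationarity (grad_x L = 0): Q x + c + A^T lambda = 0.
Primal feasibility: A x = b.

This gives the KKT block system:
  [ Q   A^T ] [ x     ]   [-c ]
  [ A    0  ] [ lambda ] = [ b ]

Solving the linear system:
  x*      = (2.1818, 0.1818)
  lambda* = (1.1818)
  f(x*)   = -0.1818

x* = (2.1818, 0.1818), lambda* = (1.1818)


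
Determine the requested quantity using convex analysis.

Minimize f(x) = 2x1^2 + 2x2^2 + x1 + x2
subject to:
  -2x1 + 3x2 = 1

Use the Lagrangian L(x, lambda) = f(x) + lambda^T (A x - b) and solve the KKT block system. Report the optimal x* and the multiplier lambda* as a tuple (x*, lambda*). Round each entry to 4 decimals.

Form the Lagrangian:
  L(x, lambda) = (1/2) x^T Q x + c^T x + lambda^T (A x - b)
Stationarity (grad_x L = 0): Q x + c + A^T lambda = 0.
Primal feasibility: A x = b.

This gives the KKT block system:
  [ Q   A^T ] [ x     ]   [-c ]
  [ A    0  ] [ lambda ] = [ b ]

Solving the linear system:
  x*      = (-0.4423, 0.0385)
  lambda* = (-0.3846)
  f(x*)   = -0.0096

x* = (-0.4423, 0.0385), lambda* = (-0.3846)


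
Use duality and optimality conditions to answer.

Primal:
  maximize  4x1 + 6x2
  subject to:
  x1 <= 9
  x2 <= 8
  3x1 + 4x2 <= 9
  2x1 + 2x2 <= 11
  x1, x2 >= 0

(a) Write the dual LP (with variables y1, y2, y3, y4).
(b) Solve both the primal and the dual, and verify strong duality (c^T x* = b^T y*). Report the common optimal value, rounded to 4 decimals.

The standard primal-dual pair for 'max c^T x s.t. A x <= b, x >= 0' is:
  Dual:  min b^T y  s.t.  A^T y >= c,  y >= 0.

So the dual LP is:
  minimize  9y1 + 8y2 + 9y3 + 11y4
  subject to:
    y1 + 3y3 + 2y4 >= 4
    y2 + 4y3 + 2y4 >= 6
    y1, y2, y3, y4 >= 0

Solving the primal: x* = (0, 2.25).
  primal value c^T x* = 13.5.
Solving the dual: y* = (0, 0, 1.5, 0).
  dual value b^T y* = 13.5.
Strong duality: c^T x* = b^T y*. Confirmed.

13.5


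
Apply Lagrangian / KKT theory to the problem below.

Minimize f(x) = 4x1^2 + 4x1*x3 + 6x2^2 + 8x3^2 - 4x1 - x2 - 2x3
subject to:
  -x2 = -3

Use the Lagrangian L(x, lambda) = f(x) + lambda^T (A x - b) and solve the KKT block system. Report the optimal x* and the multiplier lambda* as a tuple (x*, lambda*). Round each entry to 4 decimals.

Form the Lagrangian:
  L(x, lambda) = (1/2) x^T Q x + c^T x + lambda^T (A x - b)
Stationarity (grad_x L = 0): Q x + c + A^T lambda = 0.
Primal feasibility: A x = b.

This gives the KKT block system:
  [ Q   A^T ] [ x     ]   [-c ]
  [ A    0  ] [ lambda ] = [ b ]

Solving the linear system:
  x*      = (0.5, 3, 0)
  lambda* = (35)
  f(x*)   = 50

x* = (0.5, 3, 0), lambda* = (35)


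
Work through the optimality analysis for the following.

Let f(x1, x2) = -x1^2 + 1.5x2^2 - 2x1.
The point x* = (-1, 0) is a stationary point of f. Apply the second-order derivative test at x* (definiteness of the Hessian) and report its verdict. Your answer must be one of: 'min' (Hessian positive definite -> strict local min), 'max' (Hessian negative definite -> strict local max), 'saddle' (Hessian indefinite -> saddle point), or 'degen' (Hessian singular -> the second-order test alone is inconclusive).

Compute the Hessian H = grad^2 f:
  H = [[-2, 0], [0, 3]]
Verify stationarity: grad f(x*) = H x* + g = (0, 0).
Eigenvalues of H: -2, 3.
Eigenvalues have mixed signs, so H is indefinite -> x* is a saddle point.

saddle


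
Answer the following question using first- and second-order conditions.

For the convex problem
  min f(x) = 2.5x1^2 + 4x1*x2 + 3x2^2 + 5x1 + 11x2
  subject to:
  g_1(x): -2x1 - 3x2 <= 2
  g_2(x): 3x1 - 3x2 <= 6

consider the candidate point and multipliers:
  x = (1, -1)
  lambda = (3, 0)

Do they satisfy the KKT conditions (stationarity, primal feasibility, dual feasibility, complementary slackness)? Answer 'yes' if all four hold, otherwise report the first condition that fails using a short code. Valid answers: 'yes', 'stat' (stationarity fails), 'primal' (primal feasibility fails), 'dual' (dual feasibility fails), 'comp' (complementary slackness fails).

Gradient of f: grad f(x) = Q x + c = (6, 9)
Constraint values g_i(x) = a_i^T x - b_i:
  g_1((1, -1)) = -1
  g_2((1, -1)) = 0
Stationarity residual: grad f(x) + sum_i lambda_i a_i = (0, 0)
  -> stationarity OK
Primal feasibility (all g_i <= 0): OK
Dual feasibility (all lambda_i >= 0): OK
Complementary slackness (lambda_i * g_i(x) = 0 for all i): FAILS

Verdict: the first failing condition is complementary_slackness -> comp.

comp


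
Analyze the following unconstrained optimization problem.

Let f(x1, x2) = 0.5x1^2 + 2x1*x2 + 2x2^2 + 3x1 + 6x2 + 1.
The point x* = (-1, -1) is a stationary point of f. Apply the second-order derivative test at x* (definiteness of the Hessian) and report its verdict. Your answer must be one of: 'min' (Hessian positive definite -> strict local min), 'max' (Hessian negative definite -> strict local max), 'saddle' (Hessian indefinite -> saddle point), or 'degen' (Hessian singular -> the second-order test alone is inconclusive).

Compute the Hessian H = grad^2 f:
  H = [[1, 2], [2, 4]]
Verify stationarity: grad f(x*) = H x* + g = (0, 0).
Eigenvalues of H: 0, 5.
H has a zero eigenvalue (singular; positive semidefinite but not definite), so H is neither positive definite, negative definite, nor indefinite. The second-order test alone is inconclusive -> degen.
(Indeed, f is constant along the null direction of H through x*, so x* is not a strict local extremum.)

degen


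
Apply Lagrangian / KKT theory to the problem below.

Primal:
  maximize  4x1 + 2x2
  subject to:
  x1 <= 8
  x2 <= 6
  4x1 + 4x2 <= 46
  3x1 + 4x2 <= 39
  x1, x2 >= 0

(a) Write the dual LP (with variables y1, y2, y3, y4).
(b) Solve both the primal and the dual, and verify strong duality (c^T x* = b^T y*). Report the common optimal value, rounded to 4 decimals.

The standard primal-dual pair for 'max c^T x s.t. A x <= b, x >= 0' is:
  Dual:  min b^T y  s.t.  A^T y >= c,  y >= 0.

So the dual LP is:
  minimize  8y1 + 6y2 + 46y3 + 39y4
  subject to:
    y1 + 4y3 + 3y4 >= 4
    y2 + 4y3 + 4y4 >= 2
    y1, y2, y3, y4 >= 0

Solving the primal: x* = (8, 3.5).
  primal value c^T x* = 39.
Solving the dual: y* = (2, 0, 0.5, 0).
  dual value b^T y* = 39.
Strong duality: c^T x* = b^T y*. Confirmed.

39


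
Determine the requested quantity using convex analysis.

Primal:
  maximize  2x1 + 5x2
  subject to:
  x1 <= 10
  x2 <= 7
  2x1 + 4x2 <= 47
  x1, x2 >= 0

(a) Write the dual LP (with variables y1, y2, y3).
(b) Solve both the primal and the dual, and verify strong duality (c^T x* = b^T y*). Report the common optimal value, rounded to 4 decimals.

The standard primal-dual pair for 'max c^T x s.t. A x <= b, x >= 0' is:
  Dual:  min b^T y  s.t.  A^T y >= c,  y >= 0.

So the dual LP is:
  minimize  10y1 + 7y2 + 47y3
  subject to:
    y1 + 2y3 >= 2
    y2 + 4y3 >= 5
    y1, y2, y3 >= 0

Solving the primal: x* = (9.5, 7).
  primal value c^T x* = 54.
Solving the dual: y* = (0, 1, 1).
  dual value b^T y* = 54.
Strong duality: c^T x* = b^T y*. Confirmed.

54


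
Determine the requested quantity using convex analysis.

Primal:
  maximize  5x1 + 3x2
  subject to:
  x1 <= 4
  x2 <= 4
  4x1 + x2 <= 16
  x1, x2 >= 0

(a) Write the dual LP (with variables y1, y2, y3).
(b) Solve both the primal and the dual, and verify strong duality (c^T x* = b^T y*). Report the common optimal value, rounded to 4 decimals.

The standard primal-dual pair for 'max c^T x s.t. A x <= b, x >= 0' is:
  Dual:  min b^T y  s.t.  A^T y >= c,  y >= 0.

So the dual LP is:
  minimize  4y1 + 4y2 + 16y3
  subject to:
    y1 + 4y3 >= 5
    y2 + y3 >= 3
    y1, y2, y3 >= 0

Solving the primal: x* = (3, 4).
  primal value c^T x* = 27.
Solving the dual: y* = (0, 1.75, 1.25).
  dual value b^T y* = 27.
Strong duality: c^T x* = b^T y*. Confirmed.

27


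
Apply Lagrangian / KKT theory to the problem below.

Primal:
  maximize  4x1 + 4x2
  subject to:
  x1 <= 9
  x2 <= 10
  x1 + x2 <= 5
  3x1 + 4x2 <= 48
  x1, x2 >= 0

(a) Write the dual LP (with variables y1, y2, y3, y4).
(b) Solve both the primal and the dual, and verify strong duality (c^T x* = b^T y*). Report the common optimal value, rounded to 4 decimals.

The standard primal-dual pair for 'max c^T x s.t. A x <= b, x >= 0' is:
  Dual:  min b^T y  s.t.  A^T y >= c,  y >= 0.

So the dual LP is:
  minimize  9y1 + 10y2 + 5y3 + 48y4
  subject to:
    y1 + y3 + 3y4 >= 4
    y2 + y3 + 4y4 >= 4
    y1, y2, y3, y4 >= 0

Solving the primal: x* = (5, 0).
  primal value c^T x* = 20.
Solving the dual: y* = (0, 0, 4, 0).
  dual value b^T y* = 20.
Strong duality: c^T x* = b^T y*. Confirmed.

20


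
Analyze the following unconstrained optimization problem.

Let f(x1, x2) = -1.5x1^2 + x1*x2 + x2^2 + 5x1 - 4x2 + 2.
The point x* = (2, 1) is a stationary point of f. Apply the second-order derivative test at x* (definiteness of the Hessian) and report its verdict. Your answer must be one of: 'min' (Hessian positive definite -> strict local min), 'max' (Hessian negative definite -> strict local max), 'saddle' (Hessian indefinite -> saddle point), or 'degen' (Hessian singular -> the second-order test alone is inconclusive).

Compute the Hessian H = grad^2 f:
  H = [[-3, 1], [1, 2]]
Verify stationarity: grad f(x*) = H x* + g = (0, 0).
Eigenvalues of H: -3.1926, 2.1926.
Eigenvalues have mixed signs, so H is indefinite -> x* is a saddle point.

saddle


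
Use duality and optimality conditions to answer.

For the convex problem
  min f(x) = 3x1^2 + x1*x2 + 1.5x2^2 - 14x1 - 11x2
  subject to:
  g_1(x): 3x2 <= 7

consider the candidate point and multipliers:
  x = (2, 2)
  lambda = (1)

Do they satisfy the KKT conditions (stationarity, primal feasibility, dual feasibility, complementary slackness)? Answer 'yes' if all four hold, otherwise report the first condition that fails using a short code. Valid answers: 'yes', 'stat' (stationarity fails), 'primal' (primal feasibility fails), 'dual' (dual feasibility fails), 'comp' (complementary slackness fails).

Gradient of f: grad f(x) = Q x + c = (0, -3)
Constraint values g_i(x) = a_i^T x - b_i:
  g_1((2, 2)) = -1
Stationarity residual: grad f(x) + sum_i lambda_i a_i = (0, 0)
  -> stationarity OK
Primal feasibility (all g_i <= 0): OK
Dual feasibility (all lambda_i >= 0): OK
Complementary slackness (lambda_i * g_i(x) = 0 for all i): FAILS

Verdict: the first failing condition is complementary_slackness -> comp.

comp


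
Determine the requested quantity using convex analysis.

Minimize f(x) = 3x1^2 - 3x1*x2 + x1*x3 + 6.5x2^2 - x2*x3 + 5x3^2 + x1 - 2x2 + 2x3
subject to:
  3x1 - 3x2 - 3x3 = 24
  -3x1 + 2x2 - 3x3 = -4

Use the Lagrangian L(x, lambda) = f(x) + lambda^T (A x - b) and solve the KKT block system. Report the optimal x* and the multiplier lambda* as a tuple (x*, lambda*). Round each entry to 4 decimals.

Form the Lagrangian:
  L(x, lambda) = (1/2) x^T Q x + c^T x + lambda^T (A x - b)
Stationarity (grad_x L = 0): Q x + c + A^T lambda = 0.
Primal feasibility: A x = b.

This gives the KKT block system:
  [ Q   A^T ] [ x     ]   [-c ]
  [ A    0  ] [ lambda ] = [ b ]

Solving the linear system:
  x*      = (3.7889, -1.0533, -3.1578)
  lambda* = (-8.0785, -0.1667)
  f(x*)   = 96.3989

x* = (3.7889, -1.0533, -3.1578), lambda* = (-8.0785, -0.1667)


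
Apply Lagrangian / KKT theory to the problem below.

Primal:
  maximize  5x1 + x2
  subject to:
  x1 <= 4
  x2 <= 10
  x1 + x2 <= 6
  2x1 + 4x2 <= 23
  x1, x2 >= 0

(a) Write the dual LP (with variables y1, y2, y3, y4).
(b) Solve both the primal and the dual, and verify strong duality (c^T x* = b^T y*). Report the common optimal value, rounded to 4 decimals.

The standard primal-dual pair for 'max c^T x s.t. A x <= b, x >= 0' is:
  Dual:  min b^T y  s.t.  A^T y >= c,  y >= 0.

So the dual LP is:
  minimize  4y1 + 10y2 + 6y3 + 23y4
  subject to:
    y1 + y3 + 2y4 >= 5
    y2 + y3 + 4y4 >= 1
    y1, y2, y3, y4 >= 0

Solving the primal: x* = (4, 2).
  primal value c^T x* = 22.
Solving the dual: y* = (4, 0, 1, 0).
  dual value b^T y* = 22.
Strong duality: c^T x* = b^T y*. Confirmed.

22


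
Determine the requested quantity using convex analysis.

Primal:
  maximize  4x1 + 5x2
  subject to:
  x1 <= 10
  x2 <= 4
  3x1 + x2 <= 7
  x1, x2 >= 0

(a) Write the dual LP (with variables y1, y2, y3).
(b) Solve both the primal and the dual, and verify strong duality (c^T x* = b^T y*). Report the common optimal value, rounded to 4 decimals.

The standard primal-dual pair for 'max c^T x s.t. A x <= b, x >= 0' is:
  Dual:  min b^T y  s.t.  A^T y >= c,  y >= 0.

So the dual LP is:
  minimize  10y1 + 4y2 + 7y3
  subject to:
    y1 + 3y3 >= 4
    y2 + y3 >= 5
    y1, y2, y3 >= 0

Solving the primal: x* = (1, 4).
  primal value c^T x* = 24.
Solving the dual: y* = (0, 3.6667, 1.3333).
  dual value b^T y* = 24.
Strong duality: c^T x* = b^T y*. Confirmed.

24


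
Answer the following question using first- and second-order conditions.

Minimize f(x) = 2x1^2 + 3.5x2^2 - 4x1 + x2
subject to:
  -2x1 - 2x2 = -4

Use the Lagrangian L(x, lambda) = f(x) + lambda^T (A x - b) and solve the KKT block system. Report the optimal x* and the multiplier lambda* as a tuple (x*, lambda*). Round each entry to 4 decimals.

Form the Lagrangian:
  L(x, lambda) = (1/2) x^T Q x + c^T x + lambda^T (A x - b)
Stationarity (grad_x L = 0): Q x + c + A^T lambda = 0.
Primal feasibility: A x = b.

This gives the KKT block system:
  [ Q   A^T ] [ x     ]   [-c ]
  [ A    0  ] [ lambda ] = [ b ]

Solving the linear system:
  x*      = (1.7273, 0.2727)
  lambda* = (1.4545)
  f(x*)   = -0.4091

x* = (1.7273, 0.2727), lambda* = (1.4545)


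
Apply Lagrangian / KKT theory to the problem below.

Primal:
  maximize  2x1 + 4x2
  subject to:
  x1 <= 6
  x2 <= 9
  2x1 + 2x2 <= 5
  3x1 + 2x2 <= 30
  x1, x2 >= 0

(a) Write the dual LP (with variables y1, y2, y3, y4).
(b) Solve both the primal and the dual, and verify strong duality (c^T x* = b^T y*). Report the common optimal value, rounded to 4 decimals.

The standard primal-dual pair for 'max c^T x s.t. A x <= b, x >= 0' is:
  Dual:  min b^T y  s.t.  A^T y >= c,  y >= 0.

So the dual LP is:
  minimize  6y1 + 9y2 + 5y3 + 30y4
  subject to:
    y1 + 2y3 + 3y4 >= 2
    y2 + 2y3 + 2y4 >= 4
    y1, y2, y3, y4 >= 0

Solving the primal: x* = (0, 2.5).
  primal value c^T x* = 10.
Solving the dual: y* = (0, 0, 2, 0).
  dual value b^T y* = 10.
Strong duality: c^T x* = b^T y*. Confirmed.

10


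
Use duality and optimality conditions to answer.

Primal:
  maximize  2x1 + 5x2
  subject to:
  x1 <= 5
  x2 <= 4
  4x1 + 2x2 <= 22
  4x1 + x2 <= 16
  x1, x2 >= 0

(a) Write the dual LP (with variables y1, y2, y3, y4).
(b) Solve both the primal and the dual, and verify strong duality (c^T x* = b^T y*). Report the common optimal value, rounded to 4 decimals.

The standard primal-dual pair for 'max c^T x s.t. A x <= b, x >= 0' is:
  Dual:  min b^T y  s.t.  A^T y >= c,  y >= 0.

So the dual LP is:
  minimize  5y1 + 4y2 + 22y3 + 16y4
  subject to:
    y1 + 4y3 + 4y4 >= 2
    y2 + 2y3 + y4 >= 5
    y1, y2, y3, y4 >= 0

Solving the primal: x* = (3, 4).
  primal value c^T x* = 26.
Solving the dual: y* = (0, 4.5, 0, 0.5).
  dual value b^T y* = 26.
Strong duality: c^T x* = b^T y*. Confirmed.

26


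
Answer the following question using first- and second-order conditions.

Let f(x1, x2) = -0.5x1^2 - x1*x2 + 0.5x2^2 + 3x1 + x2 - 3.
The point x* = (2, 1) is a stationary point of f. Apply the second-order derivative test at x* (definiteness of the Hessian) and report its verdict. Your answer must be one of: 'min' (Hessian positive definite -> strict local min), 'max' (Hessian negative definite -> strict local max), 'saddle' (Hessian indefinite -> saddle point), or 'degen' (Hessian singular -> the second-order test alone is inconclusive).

Compute the Hessian H = grad^2 f:
  H = [[-1, -1], [-1, 1]]
Verify stationarity: grad f(x*) = H x* + g = (0, 0).
Eigenvalues of H: -1.4142, 1.4142.
Eigenvalues have mixed signs, so H is indefinite -> x* is a saddle point.

saddle


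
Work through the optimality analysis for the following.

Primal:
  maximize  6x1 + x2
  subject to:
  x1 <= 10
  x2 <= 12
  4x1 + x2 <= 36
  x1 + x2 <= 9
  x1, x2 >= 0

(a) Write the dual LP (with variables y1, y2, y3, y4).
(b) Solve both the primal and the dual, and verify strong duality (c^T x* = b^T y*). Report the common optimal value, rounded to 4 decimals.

The standard primal-dual pair for 'max c^T x s.t. A x <= b, x >= 0' is:
  Dual:  min b^T y  s.t.  A^T y >= c,  y >= 0.

So the dual LP is:
  minimize  10y1 + 12y2 + 36y3 + 9y4
  subject to:
    y1 + 4y3 + y4 >= 6
    y2 + y3 + y4 >= 1
    y1, y2, y3, y4 >= 0

Solving the primal: x* = (9, 0).
  primal value c^T x* = 54.
Solving the dual: y* = (0, 0, 0, 6).
  dual value b^T y* = 54.
Strong duality: c^T x* = b^T y*. Confirmed.

54


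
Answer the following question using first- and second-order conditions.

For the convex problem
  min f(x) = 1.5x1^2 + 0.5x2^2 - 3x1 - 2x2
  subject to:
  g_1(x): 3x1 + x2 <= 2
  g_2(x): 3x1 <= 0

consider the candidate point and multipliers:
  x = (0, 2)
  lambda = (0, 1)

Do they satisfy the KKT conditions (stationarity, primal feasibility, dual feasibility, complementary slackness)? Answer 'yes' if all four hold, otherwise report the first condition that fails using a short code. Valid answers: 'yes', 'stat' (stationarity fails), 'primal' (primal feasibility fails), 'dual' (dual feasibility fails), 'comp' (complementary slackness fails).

Gradient of f: grad f(x) = Q x + c = (-3, 0)
Constraint values g_i(x) = a_i^T x - b_i:
  g_1((0, 2)) = 0
  g_2((0, 2)) = 0
Stationarity residual: grad f(x) + sum_i lambda_i a_i = (0, 0)
  -> stationarity OK
Primal feasibility (all g_i <= 0): OK
Dual feasibility (all lambda_i >= 0): OK
Complementary slackness (lambda_i * g_i(x) = 0 for all i): OK

Verdict: yes, KKT holds.

yes


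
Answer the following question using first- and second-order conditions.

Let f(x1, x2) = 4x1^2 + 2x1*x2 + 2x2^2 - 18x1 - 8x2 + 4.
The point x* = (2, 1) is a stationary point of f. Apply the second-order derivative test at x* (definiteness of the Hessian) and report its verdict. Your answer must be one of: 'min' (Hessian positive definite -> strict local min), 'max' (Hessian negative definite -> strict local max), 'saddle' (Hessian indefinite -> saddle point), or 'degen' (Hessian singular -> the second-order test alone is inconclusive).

Compute the Hessian H = grad^2 f:
  H = [[8, 2], [2, 4]]
Verify stationarity: grad f(x*) = H x* + g = (0, 0).
Eigenvalues of H: 3.1716, 8.8284.
Both eigenvalues > 0, so H is positive definite -> x* is a strict local min.

min


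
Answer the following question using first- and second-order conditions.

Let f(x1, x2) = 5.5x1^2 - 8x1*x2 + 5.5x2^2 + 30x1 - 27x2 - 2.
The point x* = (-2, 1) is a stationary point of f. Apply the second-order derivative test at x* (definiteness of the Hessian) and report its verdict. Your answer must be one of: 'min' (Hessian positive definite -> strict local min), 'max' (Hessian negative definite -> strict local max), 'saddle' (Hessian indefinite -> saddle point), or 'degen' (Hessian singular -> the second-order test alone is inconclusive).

Compute the Hessian H = grad^2 f:
  H = [[11, -8], [-8, 11]]
Verify stationarity: grad f(x*) = H x* + g = (0, 0).
Eigenvalues of H: 3, 19.
Both eigenvalues > 0, so H is positive definite -> x* is a strict local min.

min


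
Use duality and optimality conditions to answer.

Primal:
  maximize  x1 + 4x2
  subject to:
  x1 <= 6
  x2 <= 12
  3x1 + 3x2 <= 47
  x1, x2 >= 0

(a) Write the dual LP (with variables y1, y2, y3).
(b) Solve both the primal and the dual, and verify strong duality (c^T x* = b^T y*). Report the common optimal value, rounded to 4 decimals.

The standard primal-dual pair for 'max c^T x s.t. A x <= b, x >= 0' is:
  Dual:  min b^T y  s.t.  A^T y >= c,  y >= 0.

So the dual LP is:
  minimize  6y1 + 12y2 + 47y3
  subject to:
    y1 + 3y3 >= 1
    y2 + 3y3 >= 4
    y1, y2, y3 >= 0

Solving the primal: x* = (3.6667, 12).
  primal value c^T x* = 51.6667.
Solving the dual: y* = (0, 3, 0.3333).
  dual value b^T y* = 51.6667.
Strong duality: c^T x* = b^T y*. Confirmed.

51.6667


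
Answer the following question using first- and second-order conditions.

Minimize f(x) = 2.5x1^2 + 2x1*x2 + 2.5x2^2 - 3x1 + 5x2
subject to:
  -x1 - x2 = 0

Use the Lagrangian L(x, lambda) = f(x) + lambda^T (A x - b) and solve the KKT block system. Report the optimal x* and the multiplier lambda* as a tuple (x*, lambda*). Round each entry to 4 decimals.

Form the Lagrangian:
  L(x, lambda) = (1/2) x^T Q x + c^T x + lambda^T (A x - b)
Stationarity (grad_x L = 0): Q x + c + A^T lambda = 0.
Primal feasibility: A x = b.

This gives the KKT block system:
  [ Q   A^T ] [ x     ]   [-c ]
  [ A    0  ] [ lambda ] = [ b ]

Solving the linear system:
  x*      = (1.3333, -1.3333)
  lambda* = (1)
  f(x*)   = -5.3333

x* = (1.3333, -1.3333), lambda* = (1)


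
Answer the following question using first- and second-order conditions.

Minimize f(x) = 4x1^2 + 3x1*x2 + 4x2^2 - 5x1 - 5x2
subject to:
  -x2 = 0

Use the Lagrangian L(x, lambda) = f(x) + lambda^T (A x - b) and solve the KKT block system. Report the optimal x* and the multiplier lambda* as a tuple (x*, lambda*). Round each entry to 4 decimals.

Form the Lagrangian:
  L(x, lambda) = (1/2) x^T Q x + c^T x + lambda^T (A x - b)
Stationarity (grad_x L = 0): Q x + c + A^T lambda = 0.
Primal feasibility: A x = b.

This gives the KKT block system:
  [ Q   A^T ] [ x     ]   [-c ]
  [ A    0  ] [ lambda ] = [ b ]

Solving the linear system:
  x*      = (0.625, 0)
  lambda* = (-3.125)
  f(x*)   = -1.5625

x* = (0.625, 0), lambda* = (-3.125)


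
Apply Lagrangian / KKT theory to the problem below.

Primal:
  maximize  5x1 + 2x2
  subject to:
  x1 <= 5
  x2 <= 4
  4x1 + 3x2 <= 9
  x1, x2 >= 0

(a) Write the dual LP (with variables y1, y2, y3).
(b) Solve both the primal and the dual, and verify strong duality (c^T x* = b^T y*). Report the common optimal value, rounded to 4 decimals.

The standard primal-dual pair for 'max c^T x s.t. A x <= b, x >= 0' is:
  Dual:  min b^T y  s.t.  A^T y >= c,  y >= 0.

So the dual LP is:
  minimize  5y1 + 4y2 + 9y3
  subject to:
    y1 + 4y3 >= 5
    y2 + 3y3 >= 2
    y1, y2, y3 >= 0

Solving the primal: x* = (2.25, 0).
  primal value c^T x* = 11.25.
Solving the dual: y* = (0, 0, 1.25).
  dual value b^T y* = 11.25.
Strong duality: c^T x* = b^T y*. Confirmed.

11.25


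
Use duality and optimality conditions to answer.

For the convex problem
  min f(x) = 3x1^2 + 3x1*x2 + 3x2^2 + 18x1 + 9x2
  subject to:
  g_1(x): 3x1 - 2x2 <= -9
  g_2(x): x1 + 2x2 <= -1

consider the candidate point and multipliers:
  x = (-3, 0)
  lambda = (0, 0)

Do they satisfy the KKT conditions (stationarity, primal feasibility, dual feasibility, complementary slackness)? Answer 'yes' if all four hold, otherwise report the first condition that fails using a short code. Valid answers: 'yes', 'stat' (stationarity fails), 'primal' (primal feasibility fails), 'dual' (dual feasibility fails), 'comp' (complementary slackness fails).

Gradient of f: grad f(x) = Q x + c = (0, 0)
Constraint values g_i(x) = a_i^T x - b_i:
  g_1((-3, 0)) = 0
  g_2((-3, 0)) = -2
Stationarity residual: grad f(x) + sum_i lambda_i a_i = (0, 0)
  -> stationarity OK
Primal feasibility (all g_i <= 0): OK
Dual feasibility (all lambda_i >= 0): OK
Complementary slackness (lambda_i * g_i(x) = 0 for all i): OK

Verdict: yes, KKT holds.

yes


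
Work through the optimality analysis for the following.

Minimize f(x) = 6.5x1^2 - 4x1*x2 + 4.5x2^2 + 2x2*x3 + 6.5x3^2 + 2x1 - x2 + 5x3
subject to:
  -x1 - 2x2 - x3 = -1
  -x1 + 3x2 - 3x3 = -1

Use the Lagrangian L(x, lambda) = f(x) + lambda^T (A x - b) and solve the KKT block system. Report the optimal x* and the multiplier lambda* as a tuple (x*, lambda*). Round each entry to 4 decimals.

Form the Lagrangian:
  L(x, lambda) = (1/2) x^T Q x + c^T x + lambda^T (A x - b)
Stationarity (grad_x L = 0): Q x + c + A^T lambda = 0.
Primal feasibility: A x = b.

This gives the KKT block system:
  [ Q   A^T ] [ x     ]   [-c ]
  [ A    0  ] [ lambda ] = [ b ]

Solving the linear system:
  x*      = (0.3242, 0.1502, 0.3755)
  lambda* = (3.3292, 2.2841)
  f(x*)   = 3.9944

x* = (0.3242, 0.1502, 0.3755), lambda* = (3.3292, 2.2841)


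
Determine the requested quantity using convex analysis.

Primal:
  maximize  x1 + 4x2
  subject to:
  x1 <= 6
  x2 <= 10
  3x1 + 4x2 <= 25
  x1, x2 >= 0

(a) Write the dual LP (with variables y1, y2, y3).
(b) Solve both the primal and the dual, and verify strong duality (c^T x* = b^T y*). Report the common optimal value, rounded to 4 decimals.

The standard primal-dual pair for 'max c^T x s.t. A x <= b, x >= 0' is:
  Dual:  min b^T y  s.t.  A^T y >= c,  y >= 0.

So the dual LP is:
  minimize  6y1 + 10y2 + 25y3
  subject to:
    y1 + 3y3 >= 1
    y2 + 4y3 >= 4
    y1, y2, y3 >= 0

Solving the primal: x* = (0, 6.25).
  primal value c^T x* = 25.
Solving the dual: y* = (0, 0, 1).
  dual value b^T y* = 25.
Strong duality: c^T x* = b^T y*. Confirmed.

25


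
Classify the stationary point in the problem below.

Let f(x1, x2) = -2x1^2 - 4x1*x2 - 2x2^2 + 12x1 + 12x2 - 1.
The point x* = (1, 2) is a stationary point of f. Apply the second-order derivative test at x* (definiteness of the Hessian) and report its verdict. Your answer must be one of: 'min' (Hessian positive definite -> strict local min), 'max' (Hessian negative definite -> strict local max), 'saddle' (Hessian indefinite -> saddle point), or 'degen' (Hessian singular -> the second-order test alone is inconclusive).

Compute the Hessian H = grad^2 f:
  H = [[-4, -4], [-4, -4]]
Verify stationarity: grad f(x*) = H x* + g = (0, 0).
Eigenvalues of H: -8, 0.
H has a zero eigenvalue (singular; negative semidefinite but not definite), so H is neither positive definite, negative definite, nor indefinite. The second-order test alone is inconclusive -> degen.
(Indeed, f is constant along the null direction of H through x*, so x* is not a strict local extremum.)

degen


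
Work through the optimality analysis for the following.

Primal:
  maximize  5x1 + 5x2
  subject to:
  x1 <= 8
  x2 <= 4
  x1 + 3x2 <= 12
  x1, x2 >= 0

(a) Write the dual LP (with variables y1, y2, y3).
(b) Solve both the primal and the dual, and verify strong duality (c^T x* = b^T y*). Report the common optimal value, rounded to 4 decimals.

The standard primal-dual pair for 'max c^T x s.t. A x <= b, x >= 0' is:
  Dual:  min b^T y  s.t.  A^T y >= c,  y >= 0.

So the dual LP is:
  minimize  8y1 + 4y2 + 12y3
  subject to:
    y1 + y3 >= 5
    y2 + 3y3 >= 5
    y1, y2, y3 >= 0

Solving the primal: x* = (8, 1.3333).
  primal value c^T x* = 46.6667.
Solving the dual: y* = (3.3333, 0, 1.6667).
  dual value b^T y* = 46.6667.
Strong duality: c^T x* = b^T y*. Confirmed.

46.6667


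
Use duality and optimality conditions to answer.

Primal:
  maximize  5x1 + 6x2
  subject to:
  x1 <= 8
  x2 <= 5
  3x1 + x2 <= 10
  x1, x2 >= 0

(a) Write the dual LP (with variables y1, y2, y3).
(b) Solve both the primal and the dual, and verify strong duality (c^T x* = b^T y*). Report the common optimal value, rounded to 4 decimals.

The standard primal-dual pair for 'max c^T x s.t. A x <= b, x >= 0' is:
  Dual:  min b^T y  s.t.  A^T y >= c,  y >= 0.

So the dual LP is:
  minimize  8y1 + 5y2 + 10y3
  subject to:
    y1 + 3y3 >= 5
    y2 + y3 >= 6
    y1, y2, y3 >= 0

Solving the primal: x* = (1.6667, 5).
  primal value c^T x* = 38.3333.
Solving the dual: y* = (0, 4.3333, 1.6667).
  dual value b^T y* = 38.3333.
Strong duality: c^T x* = b^T y*. Confirmed.

38.3333


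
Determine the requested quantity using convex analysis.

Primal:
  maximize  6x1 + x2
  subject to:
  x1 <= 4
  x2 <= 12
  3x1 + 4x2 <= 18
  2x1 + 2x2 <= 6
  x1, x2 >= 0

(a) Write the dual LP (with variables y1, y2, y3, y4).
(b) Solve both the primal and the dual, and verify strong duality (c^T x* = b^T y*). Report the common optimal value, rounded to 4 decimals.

The standard primal-dual pair for 'max c^T x s.t. A x <= b, x >= 0' is:
  Dual:  min b^T y  s.t.  A^T y >= c,  y >= 0.

So the dual LP is:
  minimize  4y1 + 12y2 + 18y3 + 6y4
  subject to:
    y1 + 3y3 + 2y4 >= 6
    y2 + 4y3 + 2y4 >= 1
    y1, y2, y3, y4 >= 0

Solving the primal: x* = (3, 0).
  primal value c^T x* = 18.
Solving the dual: y* = (0, 0, 0, 3).
  dual value b^T y* = 18.
Strong duality: c^T x* = b^T y*. Confirmed.

18


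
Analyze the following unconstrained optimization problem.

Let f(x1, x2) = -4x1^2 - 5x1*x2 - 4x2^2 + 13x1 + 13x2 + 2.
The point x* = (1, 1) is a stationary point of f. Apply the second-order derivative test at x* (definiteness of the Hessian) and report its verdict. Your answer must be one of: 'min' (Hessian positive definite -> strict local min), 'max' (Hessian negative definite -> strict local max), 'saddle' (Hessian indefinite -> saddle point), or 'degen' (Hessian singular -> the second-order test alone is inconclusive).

Compute the Hessian H = grad^2 f:
  H = [[-8, -5], [-5, -8]]
Verify stationarity: grad f(x*) = H x* + g = (0, 0).
Eigenvalues of H: -13, -3.
Both eigenvalues < 0, so H is negative definite -> x* is a strict local max.

max


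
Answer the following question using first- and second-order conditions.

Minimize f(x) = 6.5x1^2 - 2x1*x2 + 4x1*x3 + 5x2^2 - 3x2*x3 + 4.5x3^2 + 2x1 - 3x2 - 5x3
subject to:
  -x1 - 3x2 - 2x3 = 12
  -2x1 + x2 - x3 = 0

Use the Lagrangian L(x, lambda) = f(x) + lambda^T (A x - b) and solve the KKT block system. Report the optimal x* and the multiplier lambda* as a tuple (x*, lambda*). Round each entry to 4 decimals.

Form the Lagrangian:
  L(x, lambda) = (1/2) x^T Q x + c^T x + lambda^T (A x - b)
Stationarity (grad_x L = 0): Q x + c + A^T lambda = 0.
Primal feasibility: A x = b.

This gives the KKT block system:
  [ Q   A^T ] [ x     ]   [-c ]
  [ A    0  ] [ lambda ] = [ b ]

Solving the linear system:
  x*      = (-0.486, -2.6916, -1.7196)
  lambda* = (-7.6262, 0.9065)
  f(x*)   = 53.6075

x* = (-0.486, -2.6916, -1.7196), lambda* = (-7.6262, 0.9065)


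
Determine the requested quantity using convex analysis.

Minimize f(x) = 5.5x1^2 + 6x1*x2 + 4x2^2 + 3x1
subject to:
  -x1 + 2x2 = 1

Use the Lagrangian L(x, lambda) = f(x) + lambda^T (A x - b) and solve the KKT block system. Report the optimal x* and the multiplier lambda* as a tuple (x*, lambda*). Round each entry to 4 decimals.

Form the Lagrangian:
  L(x, lambda) = (1/2) x^T Q x + c^T x + lambda^T (A x - b)
Stationarity (grad_x L = 0): Q x + c + A^T lambda = 0.
Primal feasibility: A x = b.

This gives the KKT block system:
  [ Q   A^T ] [ x     ]   [-c ]
  [ A    0  ] [ lambda ] = [ b ]

Solving the linear system:
  x*      = (-0.4211, 0.2895)
  lambda* = (0.1053)
  f(x*)   = -0.6842

x* = (-0.4211, 0.2895), lambda* = (0.1053)


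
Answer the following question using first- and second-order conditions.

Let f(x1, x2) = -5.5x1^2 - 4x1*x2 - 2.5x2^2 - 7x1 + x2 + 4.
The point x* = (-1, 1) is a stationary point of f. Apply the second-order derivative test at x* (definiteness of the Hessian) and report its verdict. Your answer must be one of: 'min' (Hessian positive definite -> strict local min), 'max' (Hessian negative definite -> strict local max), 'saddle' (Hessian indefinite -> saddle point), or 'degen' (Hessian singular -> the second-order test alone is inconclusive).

Compute the Hessian H = grad^2 f:
  H = [[-11, -4], [-4, -5]]
Verify stationarity: grad f(x*) = H x* + g = (0, 0).
Eigenvalues of H: -13, -3.
Both eigenvalues < 0, so H is negative definite -> x* is a strict local max.

max


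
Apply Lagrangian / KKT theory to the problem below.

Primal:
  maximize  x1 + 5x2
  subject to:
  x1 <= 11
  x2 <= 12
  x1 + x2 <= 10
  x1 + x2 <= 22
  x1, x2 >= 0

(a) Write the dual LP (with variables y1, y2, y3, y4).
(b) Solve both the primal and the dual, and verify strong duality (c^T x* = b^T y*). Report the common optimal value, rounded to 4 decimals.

The standard primal-dual pair for 'max c^T x s.t. A x <= b, x >= 0' is:
  Dual:  min b^T y  s.t.  A^T y >= c,  y >= 0.

So the dual LP is:
  minimize  11y1 + 12y2 + 10y3 + 22y4
  subject to:
    y1 + y3 + y4 >= 1
    y2 + y3 + y4 >= 5
    y1, y2, y3, y4 >= 0

Solving the primal: x* = (0, 10).
  primal value c^T x* = 50.
Solving the dual: y* = (0, 0, 5, 0).
  dual value b^T y* = 50.
Strong duality: c^T x* = b^T y*. Confirmed.

50
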